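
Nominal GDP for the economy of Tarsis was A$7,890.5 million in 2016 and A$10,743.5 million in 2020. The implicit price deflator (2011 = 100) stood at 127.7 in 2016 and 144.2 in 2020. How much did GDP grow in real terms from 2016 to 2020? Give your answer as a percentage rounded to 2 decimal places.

Real GDP 2016 = 7890.5 / 1.277 = 6178.94.
Real GDP 2020 = 10743.5 / 1.442 = 7450.42.
Real growth = 7450.42 / 6178.94 − 1 = 0.2058.

20.58%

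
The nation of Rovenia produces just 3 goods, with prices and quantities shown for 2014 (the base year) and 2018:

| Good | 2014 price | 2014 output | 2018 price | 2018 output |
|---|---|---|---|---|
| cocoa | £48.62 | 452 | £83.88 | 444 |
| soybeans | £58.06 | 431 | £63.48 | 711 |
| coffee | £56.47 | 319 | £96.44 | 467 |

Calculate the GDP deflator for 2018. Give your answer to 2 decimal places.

142.78

Nominal GDP 2018 = 83.88·444 + 63.48·711 + 96.44·467 = 127414.48.
Real GDP 2018 (at 2014 prices) = 48.62·444 + 58.06·711 + 56.47·467 = 89239.43.
Deflator = Nominal/Real × 100 = 127414.48/89239.43 × 100 = 142.778.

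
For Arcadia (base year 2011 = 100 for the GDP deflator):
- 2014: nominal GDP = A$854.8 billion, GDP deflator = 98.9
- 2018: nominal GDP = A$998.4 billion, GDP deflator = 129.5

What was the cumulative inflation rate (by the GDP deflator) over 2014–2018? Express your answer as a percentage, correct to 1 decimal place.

30.9%

Price-level change = 129.5 / 98.9 − 1 = 0.3094.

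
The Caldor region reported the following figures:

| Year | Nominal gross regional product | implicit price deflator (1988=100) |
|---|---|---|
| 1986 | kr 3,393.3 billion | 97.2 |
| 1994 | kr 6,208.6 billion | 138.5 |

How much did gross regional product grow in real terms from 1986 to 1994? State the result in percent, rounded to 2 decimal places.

Real gross regional product 1986 = 3393.3 / 0.972 = 3491.05.
Real gross regional product 1994 = 6208.6 / 1.385 = 4482.74.
Real growth = 4482.74 / 3491.05 − 1 = 0.2841.

28.41%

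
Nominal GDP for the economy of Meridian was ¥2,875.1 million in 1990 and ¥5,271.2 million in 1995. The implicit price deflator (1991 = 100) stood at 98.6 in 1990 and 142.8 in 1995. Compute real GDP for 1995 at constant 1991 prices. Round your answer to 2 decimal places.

Real GDP = Nominal / (implicit price deflator/100) = 5271.2 / 1.428 = 3691.32.

¥3,691.32 million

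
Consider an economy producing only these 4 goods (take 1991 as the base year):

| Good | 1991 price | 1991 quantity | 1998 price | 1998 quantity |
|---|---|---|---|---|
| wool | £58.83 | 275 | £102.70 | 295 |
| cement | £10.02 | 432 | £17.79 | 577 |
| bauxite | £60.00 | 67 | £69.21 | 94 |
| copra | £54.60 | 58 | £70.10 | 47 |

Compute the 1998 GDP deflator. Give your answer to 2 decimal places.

160.68

Nominal GDP 1998 = 102.70·295 + 17.79·577 + 69.21·94 + 70.10·47 = 50361.77.
Real GDP 1998 (at 1991 prices) = 58.83·295 + 10.02·577 + 60.00·94 + 54.60·47 = 31342.59.
Deflator = Nominal/Real × 100 = 50361.77/31342.59 × 100 = 160.682.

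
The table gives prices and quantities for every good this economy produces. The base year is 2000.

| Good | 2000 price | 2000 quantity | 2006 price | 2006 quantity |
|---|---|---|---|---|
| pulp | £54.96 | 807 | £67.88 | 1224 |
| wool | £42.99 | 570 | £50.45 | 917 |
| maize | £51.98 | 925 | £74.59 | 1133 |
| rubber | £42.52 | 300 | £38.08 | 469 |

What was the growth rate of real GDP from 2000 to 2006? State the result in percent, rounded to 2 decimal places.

Real GDP 2000 = Nominal GDP 2000 = 54.96·807 + 42.99·570 + 51.98·925 + 42.52·300 = 129694.52.
Real GDP 2006 (at 2000 prices) = 54.96·1224 + 42.99·917 + 51.98·1133 + 42.52·469 = 185528.09.
Real growth = 185528.09/129694.52 − 1 = 0.4305.

43.05%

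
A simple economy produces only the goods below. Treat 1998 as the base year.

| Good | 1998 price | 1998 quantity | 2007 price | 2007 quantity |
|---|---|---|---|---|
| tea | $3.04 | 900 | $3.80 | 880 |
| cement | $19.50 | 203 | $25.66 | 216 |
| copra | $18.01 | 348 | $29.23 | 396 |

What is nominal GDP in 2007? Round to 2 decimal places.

$20461.64

Nominal GDP 2007 = Σ (p_2007 × q_2007) = 3.80·880 + 25.66·216 + 29.23·396 = 20461.64.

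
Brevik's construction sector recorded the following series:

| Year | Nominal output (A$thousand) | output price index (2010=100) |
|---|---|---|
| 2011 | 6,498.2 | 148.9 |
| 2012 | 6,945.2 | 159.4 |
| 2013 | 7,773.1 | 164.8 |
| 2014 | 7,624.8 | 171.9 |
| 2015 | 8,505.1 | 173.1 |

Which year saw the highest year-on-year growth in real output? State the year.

2015

2012: real = 6945.2/1.594 = 4357.09; growth vs 2011 (4364.14) = -0.16%.
2013: real = 7773.1/1.648 = 4716.69; growth vs 2012 (4357.09) = 8.25%.
2014: real = 7624.8/1.719 = 4435.60; growth vs 2013 (4716.69) = -5.96%.
2015: real = 8505.1/1.731 = 4913.40; growth vs 2014 (4435.60) = 10.77%.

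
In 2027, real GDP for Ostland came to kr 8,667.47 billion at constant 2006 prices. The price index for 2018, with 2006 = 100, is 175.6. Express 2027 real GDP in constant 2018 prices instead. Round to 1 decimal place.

kr 15,220.1 billion

Real GDP in 2018 prices = Real GDP in 2006 prices × (P_2018/P_2006) = 8667.47 × 1.756 = 15220.08.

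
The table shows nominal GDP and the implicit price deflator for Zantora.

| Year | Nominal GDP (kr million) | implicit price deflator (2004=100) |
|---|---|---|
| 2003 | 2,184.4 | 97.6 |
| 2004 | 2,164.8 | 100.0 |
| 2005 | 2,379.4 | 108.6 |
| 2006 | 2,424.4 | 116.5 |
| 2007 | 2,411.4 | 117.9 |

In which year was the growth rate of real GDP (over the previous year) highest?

2004: real = 2164.8/1.000 = 2164.80; growth vs 2003 (2238.11) = -3.28%.
2005: real = 2379.4/1.086 = 2190.98; growth vs 2004 (2164.80) = 1.21%.
2006: real = 2424.4/1.165 = 2081.03; growth vs 2005 (2190.98) = -5.02%.
2007: real = 2411.4/1.179 = 2045.29; growth vs 2006 (2081.03) = -1.72%.

2005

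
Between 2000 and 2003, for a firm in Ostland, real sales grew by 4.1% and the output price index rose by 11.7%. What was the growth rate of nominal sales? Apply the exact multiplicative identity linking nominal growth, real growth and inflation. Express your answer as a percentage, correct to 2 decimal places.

16.28%

(1 + g_nom) = (1 + g_real)(1 + π) = 1.0410 × 1.1170 = 1.16280.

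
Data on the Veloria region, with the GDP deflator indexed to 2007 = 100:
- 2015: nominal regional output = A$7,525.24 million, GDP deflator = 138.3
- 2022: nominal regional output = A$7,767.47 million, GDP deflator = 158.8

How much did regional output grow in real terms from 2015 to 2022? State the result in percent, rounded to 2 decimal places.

-10.11%

Real regional output 2015 = 7525.24 / 1.383 = 5441.24.
Real regional output 2022 = 7767.47 / 1.588 = 4891.35.
Real growth = 4891.35 / 5441.24 − 1 = -0.1011.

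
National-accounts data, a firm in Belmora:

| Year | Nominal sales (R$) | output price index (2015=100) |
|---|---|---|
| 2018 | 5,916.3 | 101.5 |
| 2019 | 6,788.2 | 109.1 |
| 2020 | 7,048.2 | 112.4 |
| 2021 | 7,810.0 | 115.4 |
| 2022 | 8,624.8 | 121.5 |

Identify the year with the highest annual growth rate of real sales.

2021

2019: real = 6788.2/1.091 = 6222.00; growth vs 2018 (5828.87) = 6.74%.
2020: real = 7048.2/1.124 = 6270.64; growth vs 2019 (6222.00) = 0.78%.
2021: real = 7810.0/1.154 = 6767.76; growth vs 2020 (6270.64) = 7.93%.
2022: real = 8624.8/1.215 = 7098.60; growth vs 2021 (6767.76) = 4.89%.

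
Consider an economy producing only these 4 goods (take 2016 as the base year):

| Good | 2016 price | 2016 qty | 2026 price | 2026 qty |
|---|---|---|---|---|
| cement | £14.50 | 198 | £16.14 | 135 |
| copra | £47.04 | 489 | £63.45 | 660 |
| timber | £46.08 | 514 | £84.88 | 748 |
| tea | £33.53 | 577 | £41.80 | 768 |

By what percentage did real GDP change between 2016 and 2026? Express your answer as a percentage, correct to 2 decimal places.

Real GDP 2016 = Nominal GDP 2016 = 14.50·198 + 47.04·489 + 46.08·514 + 33.53·577 = 68905.49.
Real GDP 2026 (at 2016 prices) = 14.50·135 + 47.04·660 + 46.08·748 + 33.53·768 = 93222.78.
Real growth = 93222.78/68905.49 − 1 = 0.3529.

35.29%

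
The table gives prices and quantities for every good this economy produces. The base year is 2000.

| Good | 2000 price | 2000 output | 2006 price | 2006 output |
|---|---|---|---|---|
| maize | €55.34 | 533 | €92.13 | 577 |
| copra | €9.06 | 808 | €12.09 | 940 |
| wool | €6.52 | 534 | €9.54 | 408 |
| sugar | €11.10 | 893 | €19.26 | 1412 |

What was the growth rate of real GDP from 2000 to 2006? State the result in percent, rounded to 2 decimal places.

Real GDP 2000 = Nominal GDP 2000 = 55.34·533 + 9.06·808 + 6.52·534 + 11.10·893 = 50210.68.
Real GDP 2006 (at 2000 prices) = 55.34·577 + 9.06·940 + 6.52·408 + 11.10·1412 = 58780.94.
Real growth = 58780.94/50210.68 − 1 = 0.1707.

17.07%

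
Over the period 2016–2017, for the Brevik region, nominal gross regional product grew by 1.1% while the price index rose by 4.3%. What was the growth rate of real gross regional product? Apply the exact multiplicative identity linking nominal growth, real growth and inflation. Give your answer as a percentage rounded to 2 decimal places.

(1 + g_nom) = (1 + g_real)(1 + π), so g_real = 1.0110 / 1.0430 − 1 = -0.03068.

-3.07%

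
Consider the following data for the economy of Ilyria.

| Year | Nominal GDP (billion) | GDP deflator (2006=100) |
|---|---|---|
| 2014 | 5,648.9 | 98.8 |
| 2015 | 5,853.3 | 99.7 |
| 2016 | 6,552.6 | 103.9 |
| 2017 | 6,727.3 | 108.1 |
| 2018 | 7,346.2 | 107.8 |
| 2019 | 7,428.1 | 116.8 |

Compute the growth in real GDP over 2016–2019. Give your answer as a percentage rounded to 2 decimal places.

0.84%

Real GDP 2016 = 6552.6/1.039 = 6306.64.
Real GDP 2019 = 7428.1/1.168 = 6359.67.
Change = 6359.67/6306.64 − 1 = 0.0084.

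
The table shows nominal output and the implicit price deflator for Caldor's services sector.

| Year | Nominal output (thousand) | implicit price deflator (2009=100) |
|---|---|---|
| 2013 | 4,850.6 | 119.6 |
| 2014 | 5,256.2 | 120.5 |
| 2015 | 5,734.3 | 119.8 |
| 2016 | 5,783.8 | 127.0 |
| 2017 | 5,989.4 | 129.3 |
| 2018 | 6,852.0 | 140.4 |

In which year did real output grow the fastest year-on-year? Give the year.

2015

2014: real = 5256.2/1.205 = 4361.99; growth vs 2013 (4055.69) = 7.55%.
2015: real = 5734.3/1.198 = 4786.56; growth vs 2014 (4361.99) = 9.73%.
2016: real = 5783.8/1.270 = 4554.17; growth vs 2015 (4786.56) = -4.86%.
2017: real = 5989.4/1.293 = 4632.17; growth vs 2016 (4554.17) = 1.71%.
2018: real = 6852.0/1.404 = 4880.34; growth vs 2017 (4632.17) = 5.36%.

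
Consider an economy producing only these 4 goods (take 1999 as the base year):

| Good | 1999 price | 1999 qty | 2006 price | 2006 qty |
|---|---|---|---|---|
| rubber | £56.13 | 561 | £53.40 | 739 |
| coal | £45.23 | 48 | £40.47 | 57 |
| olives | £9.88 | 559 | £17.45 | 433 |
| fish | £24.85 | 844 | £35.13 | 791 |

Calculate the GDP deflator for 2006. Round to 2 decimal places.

Nominal GDP 2006 = 53.40·739 + 40.47·57 + 17.45·433 + 35.13·791 = 77113.07.
Real GDP 2006 (at 1999 prices) = 56.13·739 + 45.23·57 + 9.88·433 + 24.85·791 = 67992.57.
Deflator = Nominal/Real × 100 = 77113.07/67992.57 × 100 = 113.414.

113.41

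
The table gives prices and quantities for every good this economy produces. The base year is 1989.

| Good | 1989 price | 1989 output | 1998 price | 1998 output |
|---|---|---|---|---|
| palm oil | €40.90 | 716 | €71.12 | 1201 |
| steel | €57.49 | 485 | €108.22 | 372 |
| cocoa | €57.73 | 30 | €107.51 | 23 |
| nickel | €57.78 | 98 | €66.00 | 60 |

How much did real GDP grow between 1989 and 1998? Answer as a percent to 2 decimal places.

16.64%

Real GDP 1989 = Nominal GDP 1989 = 40.90·716 + 57.49·485 + 57.73·30 + 57.78·98 = 64561.39.
Real GDP 1998 (at 1989 prices) = 40.90·1201 + 57.49·372 + 57.73·23 + 57.78·60 = 75301.77.
Real growth = 75301.77/64561.39 − 1 = 0.1664.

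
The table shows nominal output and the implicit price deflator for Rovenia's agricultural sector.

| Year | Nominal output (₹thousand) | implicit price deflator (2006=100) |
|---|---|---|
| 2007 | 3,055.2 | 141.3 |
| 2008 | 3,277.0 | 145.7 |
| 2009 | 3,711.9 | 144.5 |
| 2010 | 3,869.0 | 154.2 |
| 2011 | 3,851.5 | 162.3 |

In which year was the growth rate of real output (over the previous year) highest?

2008: real = 3277.0/1.457 = 2249.14; growth vs 2007 (2162.21) = 4.02%.
2009: real = 3711.9/1.445 = 2568.79; growth vs 2008 (2249.14) = 14.21%.
2010: real = 3869.0/1.542 = 2509.08; growth vs 2009 (2568.79) = -2.32%.
2011: real = 3851.5/1.623 = 2373.07; growth vs 2010 (2509.08) = -5.42%.

2009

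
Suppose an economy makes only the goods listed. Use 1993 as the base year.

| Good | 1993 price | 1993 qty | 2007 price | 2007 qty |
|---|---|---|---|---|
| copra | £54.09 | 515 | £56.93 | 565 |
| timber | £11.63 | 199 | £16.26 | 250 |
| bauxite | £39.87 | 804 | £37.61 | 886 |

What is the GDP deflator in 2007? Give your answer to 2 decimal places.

Nominal GDP 2007 = 56.93·565 + 16.26·250 + 37.61·886 = 69552.91.
Real GDP 2007 (at 1993 prices) = 54.09·565 + 11.63·250 + 39.87·886 = 68793.17.
Deflator = Nominal/Real × 100 = 69552.91/68793.17 × 100 = 101.104.

101.10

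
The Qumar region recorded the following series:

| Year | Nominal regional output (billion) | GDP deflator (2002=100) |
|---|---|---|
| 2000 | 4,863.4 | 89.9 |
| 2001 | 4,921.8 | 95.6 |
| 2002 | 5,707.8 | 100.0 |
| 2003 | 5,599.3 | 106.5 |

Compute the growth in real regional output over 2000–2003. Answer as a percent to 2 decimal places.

-2.81%

Real regional output 2000 = 4863.4/0.899 = 5409.79.
Real regional output 2003 = 5599.3/1.065 = 5257.56.
Change = 5257.56/5409.79 − 1 = -0.0281.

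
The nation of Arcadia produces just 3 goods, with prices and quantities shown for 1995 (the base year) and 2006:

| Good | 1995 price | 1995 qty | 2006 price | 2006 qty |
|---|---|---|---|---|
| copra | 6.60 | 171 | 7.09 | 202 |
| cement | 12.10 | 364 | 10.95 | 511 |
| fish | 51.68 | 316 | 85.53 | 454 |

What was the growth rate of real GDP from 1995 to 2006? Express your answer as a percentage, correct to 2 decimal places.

Real GDP 1995 = Nominal GDP 1995 = 6.60·171 + 12.10·364 + 51.68·316 = 21863.88.
Real GDP 2006 (at 1995 prices) = 6.60·202 + 12.10·511 + 51.68·454 = 30979.02.
Real growth = 30979.02/21863.88 − 1 = 0.4169.

41.69%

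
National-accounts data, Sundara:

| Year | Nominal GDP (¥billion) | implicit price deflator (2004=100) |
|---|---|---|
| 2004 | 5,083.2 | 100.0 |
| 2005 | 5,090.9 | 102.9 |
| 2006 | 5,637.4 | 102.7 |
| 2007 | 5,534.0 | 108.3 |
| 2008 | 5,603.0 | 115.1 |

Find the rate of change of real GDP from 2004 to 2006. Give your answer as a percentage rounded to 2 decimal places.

7.99%

Real GDP 2004 = 5083.2/1.000 = 5083.20.
Real GDP 2006 = 5637.4/1.027 = 5489.19.
Change = 5489.19/5083.20 − 1 = 0.0799.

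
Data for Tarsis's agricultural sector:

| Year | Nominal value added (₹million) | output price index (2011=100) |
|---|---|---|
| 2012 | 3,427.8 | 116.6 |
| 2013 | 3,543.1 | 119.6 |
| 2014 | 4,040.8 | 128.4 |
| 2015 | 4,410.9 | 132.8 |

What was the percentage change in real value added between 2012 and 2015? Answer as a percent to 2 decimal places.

12.98%

Real value added 2012 = 3427.8/1.166 = 2939.79.
Real value added 2015 = 4410.9/1.328 = 3321.46.
Change = 3321.46/2939.79 − 1 = 0.1298.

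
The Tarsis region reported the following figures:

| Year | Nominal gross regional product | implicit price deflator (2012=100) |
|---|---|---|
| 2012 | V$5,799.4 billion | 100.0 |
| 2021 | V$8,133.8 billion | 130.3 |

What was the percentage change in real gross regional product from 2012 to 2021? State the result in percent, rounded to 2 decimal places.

Deflate each year: 2012 → 5799.4/1.000 = 5799.40; 2021 → 8133.8/1.303 = 6242.36.
So real gross regional product changed by 6242.36/5799.40 − 1 = 0.0764, i.e. 7.64%.

7.64%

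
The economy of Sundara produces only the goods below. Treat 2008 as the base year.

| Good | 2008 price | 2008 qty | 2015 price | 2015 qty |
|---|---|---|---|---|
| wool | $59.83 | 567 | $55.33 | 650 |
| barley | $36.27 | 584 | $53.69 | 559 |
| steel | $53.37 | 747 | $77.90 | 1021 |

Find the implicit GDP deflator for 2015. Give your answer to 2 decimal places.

Nominal GDP 2015 = 55.33·650 + 53.69·559 + 77.90·1021 = 145513.11.
Real GDP 2015 (at 2008 prices) = 59.83·650 + 36.27·559 + 53.37·1021 = 113655.20.
Deflator = Nominal/Real × 100 = 145513.11/113655.20 × 100 = 128.030.

128.03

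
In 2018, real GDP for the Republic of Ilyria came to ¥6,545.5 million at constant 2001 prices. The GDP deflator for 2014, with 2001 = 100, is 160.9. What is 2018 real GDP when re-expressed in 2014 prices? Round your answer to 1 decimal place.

¥10,531.7 million

Real GDP in 2014 prices = Real GDP in 2001 prices × (P_2014/P_2001) = 6545.5 × 1.609 = 10531.71.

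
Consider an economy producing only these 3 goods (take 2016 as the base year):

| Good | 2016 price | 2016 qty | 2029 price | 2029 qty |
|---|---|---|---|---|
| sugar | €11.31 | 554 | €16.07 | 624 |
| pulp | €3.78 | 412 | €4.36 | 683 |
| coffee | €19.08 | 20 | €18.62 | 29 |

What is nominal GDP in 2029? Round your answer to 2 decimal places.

Nominal GDP 2029 = Σ (p_2029 × q_2029) = 16.07·624 + 4.36·683 + 18.62·29 = 13545.54.

€13545.54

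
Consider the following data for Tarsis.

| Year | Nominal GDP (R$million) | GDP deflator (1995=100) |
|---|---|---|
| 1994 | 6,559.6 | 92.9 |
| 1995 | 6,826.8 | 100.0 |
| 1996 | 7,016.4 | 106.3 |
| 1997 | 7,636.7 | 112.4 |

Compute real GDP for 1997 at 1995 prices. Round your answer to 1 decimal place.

R$6,794.2 million

Real GDP 1997 = 7636.7 / 1.124 = 6794.22.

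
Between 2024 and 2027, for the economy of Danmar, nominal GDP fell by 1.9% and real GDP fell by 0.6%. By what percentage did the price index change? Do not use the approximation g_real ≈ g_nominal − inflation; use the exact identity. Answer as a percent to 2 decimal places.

(1 + g_nom) = (1 + g_real)(1 + π), so π = 0.9810 / 0.9940 − 1 = -0.01308.

-1.31%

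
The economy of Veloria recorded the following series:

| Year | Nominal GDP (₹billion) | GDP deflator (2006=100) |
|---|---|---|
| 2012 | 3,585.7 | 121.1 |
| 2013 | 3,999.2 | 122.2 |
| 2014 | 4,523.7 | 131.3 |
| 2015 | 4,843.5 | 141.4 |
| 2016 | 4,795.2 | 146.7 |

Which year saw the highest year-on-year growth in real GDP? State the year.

2013

2013: real = 3999.2/1.222 = 3272.67; growth vs 2012 (2960.94) = 10.53%.
2014: real = 4523.7/1.313 = 3445.32; growth vs 2013 (3272.67) = 5.28%.
2015: real = 4843.5/1.414 = 3425.39; growth vs 2014 (3445.32) = -0.58%.
2016: real = 4795.2/1.467 = 3268.71; growth vs 2015 (3425.39) = -4.57%.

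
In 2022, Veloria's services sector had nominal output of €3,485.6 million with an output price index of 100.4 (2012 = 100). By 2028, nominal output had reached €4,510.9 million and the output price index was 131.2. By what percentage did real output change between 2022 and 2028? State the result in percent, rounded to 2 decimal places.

Real output 2022 = 3485.6 / 1.004 = 3471.71.
Real output 2028 = 4510.9 / 1.312 = 3438.19.
Real growth = 3438.19 / 3471.71 − 1 = -0.0097.

-0.97%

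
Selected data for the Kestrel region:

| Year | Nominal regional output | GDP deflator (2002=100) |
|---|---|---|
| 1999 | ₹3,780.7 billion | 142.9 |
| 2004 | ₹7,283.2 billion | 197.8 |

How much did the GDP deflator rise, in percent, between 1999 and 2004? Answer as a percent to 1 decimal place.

Price-level change = 197.8 / 142.9 − 1 = 0.3842.

38.4%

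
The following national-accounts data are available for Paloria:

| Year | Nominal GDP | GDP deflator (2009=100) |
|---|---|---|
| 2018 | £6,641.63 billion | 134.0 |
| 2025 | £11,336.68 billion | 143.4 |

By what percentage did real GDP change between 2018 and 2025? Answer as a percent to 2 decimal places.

Deflate each year: 2018 → 6641.63/1.340 = 4956.44; 2025 → 11336.68/1.434 = 7905.63.
So real GDP changed by 7905.63/4956.44 − 1 = 0.5950, i.e. 59.50%.

59.50%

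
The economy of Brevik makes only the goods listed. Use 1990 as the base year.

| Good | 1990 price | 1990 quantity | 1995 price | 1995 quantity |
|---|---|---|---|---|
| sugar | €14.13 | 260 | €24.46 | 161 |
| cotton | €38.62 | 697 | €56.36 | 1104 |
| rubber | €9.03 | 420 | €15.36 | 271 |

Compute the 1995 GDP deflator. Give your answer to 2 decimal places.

148.49

Nominal GDP 1995 = 24.46·161 + 56.36·1104 + 15.36·271 = 70322.06.
Real GDP 1995 (at 1990 prices) = 14.13·161 + 38.62·1104 + 9.03·271 = 47358.54.
Deflator = Nominal/Real × 100 = 70322.06/47358.54 × 100 = 148.489.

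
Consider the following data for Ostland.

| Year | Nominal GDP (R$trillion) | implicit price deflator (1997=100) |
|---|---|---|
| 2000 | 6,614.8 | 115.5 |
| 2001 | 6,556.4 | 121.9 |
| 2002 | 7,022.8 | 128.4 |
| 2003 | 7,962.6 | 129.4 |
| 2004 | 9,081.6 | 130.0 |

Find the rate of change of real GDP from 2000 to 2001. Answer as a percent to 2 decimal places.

-6.09%

Real GDP 2000 = 6614.8/1.155 = 5727.10.
Real GDP 2001 = 6556.4/1.219 = 5378.51.
Change = 5378.51/5727.10 − 1 = -0.0609.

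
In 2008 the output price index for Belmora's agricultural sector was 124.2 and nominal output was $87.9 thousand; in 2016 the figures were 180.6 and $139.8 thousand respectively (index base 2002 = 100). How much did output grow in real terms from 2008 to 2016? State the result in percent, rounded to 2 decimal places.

9.38%

Real output 2008 = 87.9 / 1.242 = 70.77.
Real output 2016 = 139.8 / 1.806 = 77.41.
Real growth = 77.41 / 70.77 − 1 = 0.0938.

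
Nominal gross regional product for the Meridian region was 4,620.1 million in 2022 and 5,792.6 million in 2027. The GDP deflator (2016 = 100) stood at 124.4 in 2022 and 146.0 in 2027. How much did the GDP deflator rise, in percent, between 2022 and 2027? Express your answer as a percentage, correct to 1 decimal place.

17.4%

Price-level change = 146.0 / 124.4 − 1 = 0.1736.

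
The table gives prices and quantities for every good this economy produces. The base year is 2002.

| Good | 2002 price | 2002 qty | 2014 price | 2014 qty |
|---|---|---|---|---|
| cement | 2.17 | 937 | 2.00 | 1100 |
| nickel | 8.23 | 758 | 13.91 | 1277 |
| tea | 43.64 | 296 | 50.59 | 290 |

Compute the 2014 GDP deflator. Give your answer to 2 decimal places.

Nominal GDP 2014 = 2.00·1100 + 13.91·1277 + 50.59·290 = 34634.17.
Real GDP 2014 (at 2002 prices) = 2.17·1100 + 8.23·1277 + 43.64·290 = 25552.31.
Deflator = Nominal/Real × 100 = 34634.17/25552.31 × 100 = 135.542.

135.54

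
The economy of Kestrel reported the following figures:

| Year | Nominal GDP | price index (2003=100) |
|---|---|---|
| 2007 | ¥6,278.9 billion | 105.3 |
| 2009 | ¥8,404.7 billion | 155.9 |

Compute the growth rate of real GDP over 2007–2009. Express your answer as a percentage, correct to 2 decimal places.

Deflate each year: 2007 → 6278.9/1.053 = 5962.87; 2009 → 8404.7/1.559 = 5391.08.
So real GDP changed by 5391.08/5962.87 − 1 = -0.0959, i.e. -9.59%.

-9.59%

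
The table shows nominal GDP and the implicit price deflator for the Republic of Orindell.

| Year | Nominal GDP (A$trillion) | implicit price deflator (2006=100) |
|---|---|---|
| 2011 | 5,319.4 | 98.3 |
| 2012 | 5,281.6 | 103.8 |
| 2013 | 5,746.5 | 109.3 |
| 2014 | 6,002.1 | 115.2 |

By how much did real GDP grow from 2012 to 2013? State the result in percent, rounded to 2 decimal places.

3.33%

Real GDP 2012 = 5281.6/1.038 = 5088.25.
Real GDP 2013 = 5746.5/1.093 = 5257.55.
Change = 5257.55/5088.25 − 1 = 0.0333.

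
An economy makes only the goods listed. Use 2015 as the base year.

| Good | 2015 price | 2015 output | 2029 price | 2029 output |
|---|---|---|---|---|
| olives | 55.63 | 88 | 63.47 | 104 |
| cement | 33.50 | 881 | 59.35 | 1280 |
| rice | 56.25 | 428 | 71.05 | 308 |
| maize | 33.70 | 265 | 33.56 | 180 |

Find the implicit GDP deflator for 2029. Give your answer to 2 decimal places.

Nominal GDP 2029 = 63.47·104 + 59.35·1280 + 71.05·308 + 33.56·180 = 110493.08.
Real GDP 2029 (at 2015 prices) = 55.63·104 + 33.50·1280 + 56.25·308 + 33.70·180 = 72056.52.
Deflator = Nominal/Real × 100 = 110493.08/72056.52 × 100 = 153.342.

153.34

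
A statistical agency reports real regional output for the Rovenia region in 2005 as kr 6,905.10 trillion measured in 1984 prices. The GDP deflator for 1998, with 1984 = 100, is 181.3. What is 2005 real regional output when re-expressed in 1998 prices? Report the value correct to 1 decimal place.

kr 12,518.9 trillion

Real regional output in 1998 prices = Real regional output in 1984 prices × (P_1998/P_1984) = 6905.10 × 1.813 = 12518.95.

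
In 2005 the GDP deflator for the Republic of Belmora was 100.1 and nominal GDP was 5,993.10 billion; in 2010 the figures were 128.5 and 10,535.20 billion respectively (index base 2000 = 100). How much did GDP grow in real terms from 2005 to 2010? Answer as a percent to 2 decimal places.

36.94%

Deflate each year: 2005 → 5993.10/1.001 = 5987.11; 2010 → 10535.20/1.285 = 8198.60.
So real GDP changed by 8198.60/5987.11 − 1 = 0.3694, i.e. 36.94%.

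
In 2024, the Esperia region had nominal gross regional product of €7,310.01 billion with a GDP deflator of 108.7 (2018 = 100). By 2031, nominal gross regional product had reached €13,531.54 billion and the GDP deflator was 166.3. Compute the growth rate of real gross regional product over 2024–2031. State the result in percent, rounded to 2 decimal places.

Deflate each year: 2024 → 7310.01/1.087 = 6724.94; 2031 → 13531.54/1.663 = 8136.83.
So real gross regional product changed by 8136.83/6724.94 − 1 = 0.2099, i.e. 20.99%.

20.99%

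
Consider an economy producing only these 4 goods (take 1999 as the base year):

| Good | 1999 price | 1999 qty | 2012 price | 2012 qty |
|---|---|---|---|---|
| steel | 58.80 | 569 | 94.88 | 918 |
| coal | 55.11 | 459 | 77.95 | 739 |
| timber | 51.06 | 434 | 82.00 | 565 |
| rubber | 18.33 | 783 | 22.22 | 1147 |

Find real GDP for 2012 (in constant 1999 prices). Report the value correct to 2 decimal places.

144578.10

Real GDP 2012 = Σ (p_1999 × q_2012) = 58.80·918 + 55.11·739 + 51.06·565 + 18.33·1147 = 144578.10.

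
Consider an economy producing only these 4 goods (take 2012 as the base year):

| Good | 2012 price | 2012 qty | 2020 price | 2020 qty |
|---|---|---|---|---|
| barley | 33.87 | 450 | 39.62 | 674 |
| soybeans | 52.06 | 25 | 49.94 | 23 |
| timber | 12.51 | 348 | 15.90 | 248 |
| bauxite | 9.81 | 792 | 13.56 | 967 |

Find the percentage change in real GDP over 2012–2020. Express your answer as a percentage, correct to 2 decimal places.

27.73%

Real GDP 2012 = Nominal GDP 2012 = 33.87·450 + 52.06·25 + 12.51·348 + 9.81·792 = 28666.00.
Real GDP 2020 (at 2012 prices) = 33.87·674 + 52.06·23 + 12.51·248 + 9.81·967 = 36614.51.
Real growth = 36614.51/28666.00 − 1 = 0.2773.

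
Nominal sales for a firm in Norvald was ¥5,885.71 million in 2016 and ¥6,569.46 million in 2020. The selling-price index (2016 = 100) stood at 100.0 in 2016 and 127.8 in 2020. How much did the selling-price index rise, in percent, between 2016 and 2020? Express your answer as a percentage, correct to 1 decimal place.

Price-level change = 127.8 / 100.0 − 1 = 0.2780.

27.8%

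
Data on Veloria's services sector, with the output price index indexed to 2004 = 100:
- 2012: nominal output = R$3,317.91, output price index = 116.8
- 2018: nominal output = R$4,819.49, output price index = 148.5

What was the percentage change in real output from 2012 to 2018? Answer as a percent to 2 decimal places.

Deflate each year: 2012 → 3317.91/1.168 = 2840.68; 2018 → 4819.49/1.485 = 3245.45.
So real output changed by 3245.45/2840.68 − 1 = 0.1425, i.e. 14.25%.

14.25%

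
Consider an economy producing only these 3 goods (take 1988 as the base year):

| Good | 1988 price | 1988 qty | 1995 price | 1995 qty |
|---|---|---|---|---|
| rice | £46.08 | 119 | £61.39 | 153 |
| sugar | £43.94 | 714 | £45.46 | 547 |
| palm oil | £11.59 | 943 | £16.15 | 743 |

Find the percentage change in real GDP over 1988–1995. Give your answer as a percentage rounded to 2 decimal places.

-16.93%

Real GDP 1988 = Nominal GDP 1988 = 46.08·119 + 43.94·714 + 11.59·943 = 47786.05.
Real GDP 1995 (at 1988 prices) = 46.08·153 + 43.94·547 + 11.59·743 = 39696.79.
Real growth = 39696.79/47786.05 − 1 = -0.1693.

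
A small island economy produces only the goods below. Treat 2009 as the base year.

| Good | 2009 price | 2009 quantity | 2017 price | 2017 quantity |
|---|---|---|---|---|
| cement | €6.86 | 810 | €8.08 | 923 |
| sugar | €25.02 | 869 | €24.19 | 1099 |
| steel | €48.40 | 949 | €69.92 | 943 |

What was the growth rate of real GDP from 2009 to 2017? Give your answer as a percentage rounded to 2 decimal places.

Real GDP 2009 = Nominal GDP 2009 = 6.86·810 + 25.02·869 + 48.40·949 = 73230.58.
Real GDP 2017 (at 2009 prices) = 6.86·923 + 25.02·1099 + 48.40·943 = 79469.96.
Real growth = 79469.96/73230.58 − 1 = 0.0852.

8.52%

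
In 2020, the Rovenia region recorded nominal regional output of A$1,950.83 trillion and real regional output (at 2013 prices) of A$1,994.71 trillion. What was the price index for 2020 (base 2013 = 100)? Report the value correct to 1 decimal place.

price index = (Nominal / Real) × 100 = 1950.83 / 1994.71 × 100 = 97.80.

97.8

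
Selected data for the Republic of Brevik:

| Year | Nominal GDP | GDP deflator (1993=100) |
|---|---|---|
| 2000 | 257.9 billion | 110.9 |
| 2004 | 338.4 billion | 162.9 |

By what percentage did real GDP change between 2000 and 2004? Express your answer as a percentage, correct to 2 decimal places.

Deflate each year: 2000 → 257.9/1.109 = 232.55; 2004 → 338.4/1.629 = 207.73.
So real GDP changed by 207.73/232.55 − 1 = -0.1067, i.e. -10.67%.

-10.67%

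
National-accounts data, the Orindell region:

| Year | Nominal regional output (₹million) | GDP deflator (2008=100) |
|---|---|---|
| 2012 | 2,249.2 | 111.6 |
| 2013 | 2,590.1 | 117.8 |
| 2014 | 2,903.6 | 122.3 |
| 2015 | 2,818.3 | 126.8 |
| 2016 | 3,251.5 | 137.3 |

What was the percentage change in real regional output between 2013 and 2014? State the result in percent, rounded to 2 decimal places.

Real regional output 2013 = 2590.1/1.178 = 2198.73.
Real regional output 2014 = 2903.6/1.223 = 2374.16.
Change = 2374.16/2198.73 − 1 = 0.0798.

7.98%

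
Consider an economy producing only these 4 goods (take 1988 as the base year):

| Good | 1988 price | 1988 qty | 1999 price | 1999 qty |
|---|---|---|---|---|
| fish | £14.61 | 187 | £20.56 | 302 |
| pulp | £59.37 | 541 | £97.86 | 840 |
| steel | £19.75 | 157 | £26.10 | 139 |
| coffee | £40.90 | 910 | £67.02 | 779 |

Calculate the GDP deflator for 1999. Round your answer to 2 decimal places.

162.28

Nominal GDP 1999 = 20.56·302 + 97.86·840 + 26.10·139 + 67.02·779 = 144248.00.
Real GDP 1999 (at 1988 prices) = 14.61·302 + 59.37·840 + 19.75·139 + 40.90·779 = 88889.37.
Deflator = Nominal/Real × 100 = 144248.00/88889.37 × 100 = 162.278.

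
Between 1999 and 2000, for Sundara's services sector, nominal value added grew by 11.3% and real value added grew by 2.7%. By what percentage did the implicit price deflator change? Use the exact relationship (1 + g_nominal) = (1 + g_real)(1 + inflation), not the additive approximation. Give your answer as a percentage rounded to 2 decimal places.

(1 + g_nom) = (1 + g_real)(1 + π), so π = 1.1130 / 1.0270 − 1 = 0.08374.

8.37%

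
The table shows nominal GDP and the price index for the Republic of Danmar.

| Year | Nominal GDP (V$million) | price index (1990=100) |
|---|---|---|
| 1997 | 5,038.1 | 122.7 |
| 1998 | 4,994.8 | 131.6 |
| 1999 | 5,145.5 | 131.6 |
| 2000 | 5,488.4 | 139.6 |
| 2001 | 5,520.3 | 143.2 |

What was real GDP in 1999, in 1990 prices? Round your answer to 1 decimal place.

Real GDP 1999 = 5145.5 / 1.316 = 3909.95.

V$3,910.0 million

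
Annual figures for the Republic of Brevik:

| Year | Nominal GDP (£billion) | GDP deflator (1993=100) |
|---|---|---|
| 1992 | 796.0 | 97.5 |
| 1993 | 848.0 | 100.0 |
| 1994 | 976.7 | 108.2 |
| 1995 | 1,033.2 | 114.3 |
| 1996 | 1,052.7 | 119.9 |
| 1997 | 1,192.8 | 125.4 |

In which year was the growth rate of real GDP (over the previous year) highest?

1993: real = 848.0/1.000 = 848.00; growth vs 1992 (816.41) = 3.87%.
1994: real = 976.7/1.082 = 902.68; growth vs 1993 (848.00) = 6.45%.
1995: real = 1033.2/1.143 = 903.94; growth vs 1994 (902.68) = 0.14%.
1996: real = 1052.7/1.199 = 877.98; growth vs 1995 (903.94) = -2.87%.
1997: real = 1192.8/1.254 = 951.20; growth vs 1996 (877.98) = 8.34%.

1997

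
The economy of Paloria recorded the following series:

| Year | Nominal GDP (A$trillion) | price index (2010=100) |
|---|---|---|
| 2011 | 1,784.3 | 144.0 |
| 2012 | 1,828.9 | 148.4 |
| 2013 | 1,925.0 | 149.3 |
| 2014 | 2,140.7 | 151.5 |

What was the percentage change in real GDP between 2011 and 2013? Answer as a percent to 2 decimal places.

4.06%

Real GDP 2011 = 1784.3/1.440 = 1239.10.
Real GDP 2013 = 1925.0/1.493 = 1289.35.
Change = 1289.35/1239.10 − 1 = 0.0406.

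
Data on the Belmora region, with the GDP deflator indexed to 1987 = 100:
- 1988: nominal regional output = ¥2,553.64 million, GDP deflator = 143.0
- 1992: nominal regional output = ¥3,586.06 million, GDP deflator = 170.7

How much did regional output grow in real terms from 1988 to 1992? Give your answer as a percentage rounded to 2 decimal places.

Real regional output 1988 = 2553.64 / 1.430 = 1785.76.
Real regional output 1992 = 3586.06 / 1.707 = 2100.80.
Real growth = 2100.80 / 1785.76 − 1 = 0.1764.

17.64%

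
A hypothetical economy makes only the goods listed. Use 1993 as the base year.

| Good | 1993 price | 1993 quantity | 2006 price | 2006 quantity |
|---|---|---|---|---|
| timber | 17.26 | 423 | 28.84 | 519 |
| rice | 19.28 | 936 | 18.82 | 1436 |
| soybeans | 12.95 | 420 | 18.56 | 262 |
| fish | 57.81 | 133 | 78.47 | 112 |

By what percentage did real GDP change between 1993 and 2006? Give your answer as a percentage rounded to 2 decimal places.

Real GDP 1993 = Nominal GDP 1993 = 17.26·423 + 19.28·936 + 12.95·420 + 57.81·133 = 38474.79.
Real GDP 2006 (at 1993 prices) = 17.26·519 + 19.28·1436 + 12.95·262 + 57.81·112 = 46511.64.
Real growth = 46511.64/38474.79 − 1 = 0.2089.

20.89%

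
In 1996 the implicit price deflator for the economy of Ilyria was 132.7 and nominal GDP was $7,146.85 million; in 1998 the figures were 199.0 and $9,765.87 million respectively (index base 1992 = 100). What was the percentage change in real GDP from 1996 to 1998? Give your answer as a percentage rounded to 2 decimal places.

-8.88%

Deflate each year: 1996 → 7146.85/1.327 = 5385.72; 1998 → 9765.87/1.990 = 4907.47.
So real GDP changed by 4907.47/5385.72 − 1 = -0.0888, i.e. -8.88%.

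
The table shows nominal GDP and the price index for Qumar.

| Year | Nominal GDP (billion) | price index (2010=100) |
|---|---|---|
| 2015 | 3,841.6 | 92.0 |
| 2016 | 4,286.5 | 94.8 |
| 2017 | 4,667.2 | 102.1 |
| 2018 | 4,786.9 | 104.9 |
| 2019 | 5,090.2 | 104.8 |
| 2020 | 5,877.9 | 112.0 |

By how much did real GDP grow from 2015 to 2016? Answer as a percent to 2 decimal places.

Real GDP 2015 = 3841.6/0.920 = 4175.65.
Real GDP 2016 = 4286.5/0.948 = 4521.62.
Change = 4521.62/4175.65 − 1 = 0.0829.

8.29%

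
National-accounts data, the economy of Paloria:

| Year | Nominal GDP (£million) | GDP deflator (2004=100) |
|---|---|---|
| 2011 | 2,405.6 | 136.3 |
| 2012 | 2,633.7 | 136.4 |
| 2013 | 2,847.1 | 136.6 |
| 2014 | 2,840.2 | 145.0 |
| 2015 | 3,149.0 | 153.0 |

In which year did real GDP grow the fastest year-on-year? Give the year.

2012: real = 2633.7/1.364 = 1930.87; growth vs 2011 (1764.93) = 9.40%.
2013: real = 2847.1/1.366 = 2084.26; growth vs 2012 (1930.87) = 7.94%.
2014: real = 2840.2/1.450 = 1958.76; growth vs 2013 (2084.26) = -6.02%.
2015: real = 3149.0/1.530 = 2058.17; growth vs 2014 (1958.76) = 5.08%.

2012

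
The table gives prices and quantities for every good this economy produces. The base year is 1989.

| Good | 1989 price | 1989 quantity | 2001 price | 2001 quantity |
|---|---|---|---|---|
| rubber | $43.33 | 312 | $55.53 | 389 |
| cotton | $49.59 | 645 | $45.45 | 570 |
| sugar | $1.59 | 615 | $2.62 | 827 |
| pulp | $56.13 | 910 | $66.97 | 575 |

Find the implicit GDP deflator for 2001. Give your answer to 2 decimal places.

112.03

Nominal GDP 2001 = 55.53·389 + 45.45·570 + 2.62·827 + 66.97·575 = 88182.16.
Real GDP 2001 (at 1989 prices) = 43.33·389 + 49.59·570 + 1.59·827 + 56.13·575 = 78711.35.
Deflator = Nominal/Real × 100 = 88182.16/78711.35 × 100 = 112.032.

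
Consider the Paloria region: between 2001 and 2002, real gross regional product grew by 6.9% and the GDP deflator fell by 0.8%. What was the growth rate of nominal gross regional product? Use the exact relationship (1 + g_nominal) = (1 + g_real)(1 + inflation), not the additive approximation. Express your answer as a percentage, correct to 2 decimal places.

(1 + g_nom) = (1 + g_real)(1 + π) = 1.0690 × 0.9920 = 1.06045.

6.04%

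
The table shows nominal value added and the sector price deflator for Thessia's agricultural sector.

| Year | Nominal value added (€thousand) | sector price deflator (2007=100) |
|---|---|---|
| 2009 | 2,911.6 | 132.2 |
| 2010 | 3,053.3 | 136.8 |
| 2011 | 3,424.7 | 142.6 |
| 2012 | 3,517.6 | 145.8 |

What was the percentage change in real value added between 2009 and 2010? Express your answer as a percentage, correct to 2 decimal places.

1.34%

Real value added 2009 = 2911.6/1.322 = 2202.42.
Real value added 2010 = 3053.3/1.368 = 2231.94.
Change = 2231.94/2202.42 − 1 = 0.0134.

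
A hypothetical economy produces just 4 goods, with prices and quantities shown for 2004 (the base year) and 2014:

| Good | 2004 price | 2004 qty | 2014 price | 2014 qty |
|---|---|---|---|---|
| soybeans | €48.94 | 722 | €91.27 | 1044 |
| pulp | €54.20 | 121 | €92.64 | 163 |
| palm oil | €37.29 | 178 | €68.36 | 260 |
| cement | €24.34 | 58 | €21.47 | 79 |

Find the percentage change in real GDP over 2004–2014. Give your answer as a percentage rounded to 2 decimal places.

43.26%

Real GDP 2004 = Nominal GDP 2004 = 48.94·722 + 54.20·121 + 37.29·178 + 24.34·58 = 49942.22.
Real GDP 2014 (at 2004 prices) = 48.94·1044 + 54.20·163 + 37.29·260 + 24.34·79 = 71546.22.
Real growth = 71546.22/49942.22 − 1 = 0.4326.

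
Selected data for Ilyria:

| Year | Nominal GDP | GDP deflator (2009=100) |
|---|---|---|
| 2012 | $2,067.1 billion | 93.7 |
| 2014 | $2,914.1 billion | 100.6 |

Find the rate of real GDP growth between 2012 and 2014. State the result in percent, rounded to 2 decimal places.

31.31%

Real GDP 2012 = 2067.1 / 0.937 = 2206.08.
Real GDP 2014 = 2914.1 / 1.006 = 2896.72.
Real growth = 2896.72 / 2206.08 − 1 = 0.3131.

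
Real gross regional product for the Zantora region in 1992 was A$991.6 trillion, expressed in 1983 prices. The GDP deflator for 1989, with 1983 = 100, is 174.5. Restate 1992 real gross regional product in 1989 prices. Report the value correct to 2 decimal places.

A$1,730.34 trillion

Real gross regional product in 1989 prices = Real gross regional product in 1983 prices × (P_1989/P_1983) = 991.6 × 1.745 = 1730.34.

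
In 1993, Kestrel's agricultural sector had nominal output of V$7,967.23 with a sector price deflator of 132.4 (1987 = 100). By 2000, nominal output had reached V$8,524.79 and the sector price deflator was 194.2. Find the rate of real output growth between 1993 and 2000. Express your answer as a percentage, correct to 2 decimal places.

Deflate each year: 1993 → 7967.23/1.324 = 6017.55; 2000 → 8524.79/1.942 = 4389.70.
So real output changed by 4389.70/6017.55 − 1 = -0.2705, i.e. -27.05%.

-27.05%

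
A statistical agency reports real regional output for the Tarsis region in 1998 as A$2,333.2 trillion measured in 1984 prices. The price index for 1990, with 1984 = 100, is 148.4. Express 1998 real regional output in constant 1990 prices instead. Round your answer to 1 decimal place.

Real regional output in 1990 prices = Real regional output in 1984 prices × (P_1990/P_1984) = 2333.2 × 1.484 = 3462.47.

A$3,462.5 trillion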